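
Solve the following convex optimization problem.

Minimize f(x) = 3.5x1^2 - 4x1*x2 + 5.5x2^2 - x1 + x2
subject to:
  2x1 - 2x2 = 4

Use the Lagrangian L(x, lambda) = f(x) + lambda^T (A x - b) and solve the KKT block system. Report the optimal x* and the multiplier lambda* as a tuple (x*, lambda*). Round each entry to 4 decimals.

Form the Lagrangian:
  L(x, lambda) = (1/2) x^T Q x + c^T x + lambda^T (A x - b)
Stationarity (grad_x L = 0): Q x + c + A^T lambda = 0.
Primal feasibility: A x = b.

This gives the KKT block system:
  [ Q   A^T ] [ x     ]   [-c ]
  [ A    0  ] [ lambda ] = [ b ]

Solving the linear system:
  x*      = (1.4, -0.6)
  lambda* = (-5.6)
  f(x*)   = 10.2

x* = (1.4, -0.6), lambda* = (-5.6)


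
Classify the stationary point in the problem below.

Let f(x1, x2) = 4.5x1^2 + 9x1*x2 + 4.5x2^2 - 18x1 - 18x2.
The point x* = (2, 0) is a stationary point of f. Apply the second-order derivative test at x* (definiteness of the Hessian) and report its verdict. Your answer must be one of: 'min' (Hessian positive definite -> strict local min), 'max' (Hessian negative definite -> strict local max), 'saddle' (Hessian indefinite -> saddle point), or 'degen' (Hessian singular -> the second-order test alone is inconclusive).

Compute the Hessian H = grad^2 f:
  H = [[9, 9], [9, 9]]
Verify stationarity: grad f(x*) = H x* + g = (0, 0).
Eigenvalues of H: 0, 18.
H has a zero eigenvalue (singular; positive semidefinite but not definite), so H is neither positive definite, negative definite, nor indefinite. The second-order test alone is inconclusive -> degen.
(Indeed, f is constant along the null direction of H through x*, so x* is not a strict local extremum.)

degen


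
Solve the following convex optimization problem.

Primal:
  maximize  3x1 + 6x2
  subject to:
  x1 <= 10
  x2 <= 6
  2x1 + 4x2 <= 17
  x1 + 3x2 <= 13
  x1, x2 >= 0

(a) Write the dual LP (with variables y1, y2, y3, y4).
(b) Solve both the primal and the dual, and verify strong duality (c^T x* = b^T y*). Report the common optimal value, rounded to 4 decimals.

The standard primal-dual pair for 'max c^T x s.t. A x <= b, x >= 0' is:
  Dual:  min b^T y  s.t.  A^T y >= c,  y >= 0.

So the dual LP is:
  minimize  10y1 + 6y2 + 17y3 + 13y4
  subject to:
    y1 + 2y3 + y4 >= 3
    y2 + 4y3 + 3y4 >= 6
    y1, y2, y3, y4 >= 0

Solving the primal: x* = (8.5, 0).
  primal value c^T x* = 25.5.
Solving the dual: y* = (0, 0, 1.5, 0).
  dual value b^T y* = 25.5.
Strong duality: c^T x* = b^T y*. Confirmed.

25.5


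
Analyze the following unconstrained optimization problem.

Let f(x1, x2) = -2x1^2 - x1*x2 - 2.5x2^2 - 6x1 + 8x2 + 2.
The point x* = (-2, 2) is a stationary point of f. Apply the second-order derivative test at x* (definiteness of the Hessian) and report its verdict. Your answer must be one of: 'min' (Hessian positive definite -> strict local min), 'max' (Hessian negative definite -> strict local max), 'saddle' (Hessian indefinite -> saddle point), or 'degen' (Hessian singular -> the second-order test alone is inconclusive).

Compute the Hessian H = grad^2 f:
  H = [[-4, -1], [-1, -5]]
Verify stationarity: grad f(x*) = H x* + g = (0, 0).
Eigenvalues of H: -5.618, -3.382.
Both eigenvalues < 0, so H is negative definite -> x* is a strict local max.

max


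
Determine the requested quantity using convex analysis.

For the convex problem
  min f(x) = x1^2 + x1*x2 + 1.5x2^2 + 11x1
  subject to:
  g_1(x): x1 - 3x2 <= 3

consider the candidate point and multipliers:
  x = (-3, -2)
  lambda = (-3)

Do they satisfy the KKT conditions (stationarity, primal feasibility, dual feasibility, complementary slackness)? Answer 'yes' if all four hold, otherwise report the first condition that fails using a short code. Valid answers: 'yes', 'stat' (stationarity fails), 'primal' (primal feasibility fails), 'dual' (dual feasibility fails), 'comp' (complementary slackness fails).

Gradient of f: grad f(x) = Q x + c = (3, -9)
Constraint values g_i(x) = a_i^T x - b_i:
  g_1((-3, -2)) = 0
Stationarity residual: grad f(x) + sum_i lambda_i a_i = (0, 0)
  -> stationarity OK
Primal feasibility (all g_i <= 0): OK
Dual feasibility (all lambda_i >= 0): FAILS
Complementary slackness (lambda_i * g_i(x) = 0 for all i): OK

Verdict: the first failing condition is dual_feasibility -> dual.

dual


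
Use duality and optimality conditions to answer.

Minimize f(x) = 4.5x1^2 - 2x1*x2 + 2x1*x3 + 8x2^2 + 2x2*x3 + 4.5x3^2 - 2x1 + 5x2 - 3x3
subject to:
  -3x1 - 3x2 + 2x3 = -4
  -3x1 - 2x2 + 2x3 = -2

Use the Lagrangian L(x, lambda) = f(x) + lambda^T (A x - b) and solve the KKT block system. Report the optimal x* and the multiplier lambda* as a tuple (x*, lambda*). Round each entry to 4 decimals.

Form the Lagrangian:
  L(x, lambda) = (1/2) x^T Q x + c^T x + lambda^T (A x - b)
Stationarity (grad_x L = 0): Q x + c + A^T lambda = 0.
Primal feasibility: A x = b.

This gives the KKT block system:
  [ Q   A^T ] [ x     ]   [-c ]
  [ A    0  ] [ lambda ] = [ b ]

Solving the linear system:
  x*      = (-0.3121, 2, 0.5319)
  lambda* = (43.8511, -46.4326)
  f(x*)   = 45.7837

x* = (-0.3121, 2, 0.5319), lambda* = (43.8511, -46.4326)


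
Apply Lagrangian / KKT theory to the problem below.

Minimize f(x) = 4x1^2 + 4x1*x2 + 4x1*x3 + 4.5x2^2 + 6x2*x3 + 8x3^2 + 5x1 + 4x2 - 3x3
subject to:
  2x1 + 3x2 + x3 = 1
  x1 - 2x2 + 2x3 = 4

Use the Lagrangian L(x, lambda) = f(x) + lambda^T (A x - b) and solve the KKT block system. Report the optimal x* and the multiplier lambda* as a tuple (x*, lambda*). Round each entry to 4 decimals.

Form the Lagrangian:
  L(x, lambda) = (1/2) x^T Q x + c^T x + lambda^T (A x - b)
Stationarity (grad_x L = 0): Q x + c + A^T lambda = 0.
Primal feasibility: A x = b.

This gives the KKT block system:
  [ Q   A^T ] [ x     ]   [-c ]
  [ A    0  ] [ lambda ] = [ b ]

Solving the linear system:
  x*      = (0.9161, -0.5935, 0.9484)
  lambda* = (-5.0728, -3.6026)
  f(x*)   = 9.4221

x* = (0.9161, -0.5935, 0.9484), lambda* = (-5.0728, -3.6026)


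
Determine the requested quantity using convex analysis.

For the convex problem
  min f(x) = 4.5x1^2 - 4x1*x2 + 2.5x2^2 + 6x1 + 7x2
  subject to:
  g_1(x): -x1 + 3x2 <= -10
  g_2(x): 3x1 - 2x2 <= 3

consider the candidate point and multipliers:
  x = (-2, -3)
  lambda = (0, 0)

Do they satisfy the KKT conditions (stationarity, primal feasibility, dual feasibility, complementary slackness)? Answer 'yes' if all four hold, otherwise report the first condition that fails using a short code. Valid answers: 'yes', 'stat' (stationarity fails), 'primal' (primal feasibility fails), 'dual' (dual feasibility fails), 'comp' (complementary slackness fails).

Gradient of f: grad f(x) = Q x + c = (0, 0)
Constraint values g_i(x) = a_i^T x - b_i:
  g_1((-2, -3)) = 3
  g_2((-2, -3)) = -3
Stationarity residual: grad f(x) + sum_i lambda_i a_i = (0, 0)
  -> stationarity OK
Primal feasibility (all g_i <= 0): FAILS
Dual feasibility (all lambda_i >= 0): OK
Complementary slackness (lambda_i * g_i(x) = 0 for all i): OK

Verdict: the first failing condition is primal_feasibility -> primal.

primal


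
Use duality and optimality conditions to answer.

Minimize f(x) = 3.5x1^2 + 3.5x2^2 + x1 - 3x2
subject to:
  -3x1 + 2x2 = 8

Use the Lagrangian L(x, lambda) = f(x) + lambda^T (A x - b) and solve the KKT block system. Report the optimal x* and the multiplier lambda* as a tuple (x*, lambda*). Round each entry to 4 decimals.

Form the Lagrangian:
  L(x, lambda) = (1/2) x^T Q x + c^T x + lambda^T (A x - b)
Stationarity (grad_x L = 0): Q x + c + A^T lambda = 0.
Primal feasibility: A x = b.

This gives the KKT block system:
  [ Q   A^T ] [ x     ]   [-c ]
  [ A    0  ] [ lambda ] = [ b ]

Solving the linear system:
  x*      = (-1.6923, 1.4615)
  lambda* = (-3.6154)
  f(x*)   = 11.4231

x* = (-1.6923, 1.4615), lambda* = (-3.6154)


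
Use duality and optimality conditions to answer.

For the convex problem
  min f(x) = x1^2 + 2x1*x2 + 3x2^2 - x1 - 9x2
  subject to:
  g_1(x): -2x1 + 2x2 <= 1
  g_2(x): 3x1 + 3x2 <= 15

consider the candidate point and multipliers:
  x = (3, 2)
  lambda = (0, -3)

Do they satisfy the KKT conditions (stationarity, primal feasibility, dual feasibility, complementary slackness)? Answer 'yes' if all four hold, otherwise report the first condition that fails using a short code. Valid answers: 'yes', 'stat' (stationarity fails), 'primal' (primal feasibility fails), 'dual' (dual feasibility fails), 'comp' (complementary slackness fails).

Gradient of f: grad f(x) = Q x + c = (9, 9)
Constraint values g_i(x) = a_i^T x - b_i:
  g_1((3, 2)) = -3
  g_2((3, 2)) = 0
Stationarity residual: grad f(x) + sum_i lambda_i a_i = (0, 0)
  -> stationarity OK
Primal feasibility (all g_i <= 0): OK
Dual feasibility (all lambda_i >= 0): FAILS
Complementary slackness (lambda_i * g_i(x) = 0 for all i): OK

Verdict: the first failing condition is dual_feasibility -> dual.

dual


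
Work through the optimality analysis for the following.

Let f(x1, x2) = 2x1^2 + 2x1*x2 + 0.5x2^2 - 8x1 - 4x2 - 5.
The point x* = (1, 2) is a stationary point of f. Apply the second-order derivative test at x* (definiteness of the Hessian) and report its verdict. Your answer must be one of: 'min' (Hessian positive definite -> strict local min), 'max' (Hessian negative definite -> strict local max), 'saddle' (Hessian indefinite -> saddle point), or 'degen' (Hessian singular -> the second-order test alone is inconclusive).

Compute the Hessian H = grad^2 f:
  H = [[4, 2], [2, 1]]
Verify stationarity: grad f(x*) = H x* + g = (0, 0).
Eigenvalues of H: 0, 5.
H has a zero eigenvalue (singular; positive semidefinite but not definite), so H is neither positive definite, negative definite, nor indefinite. The second-order test alone is inconclusive -> degen.
(Indeed, f is constant along the null direction of H through x*, so x* is not a strict local extremum.)

degen


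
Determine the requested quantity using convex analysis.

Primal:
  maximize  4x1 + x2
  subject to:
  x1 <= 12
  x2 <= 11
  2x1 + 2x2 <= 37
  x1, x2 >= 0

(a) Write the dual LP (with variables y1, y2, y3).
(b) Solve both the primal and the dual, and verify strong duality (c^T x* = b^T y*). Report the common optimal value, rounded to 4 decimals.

The standard primal-dual pair for 'max c^T x s.t. A x <= b, x >= 0' is:
  Dual:  min b^T y  s.t.  A^T y >= c,  y >= 0.

So the dual LP is:
  minimize  12y1 + 11y2 + 37y3
  subject to:
    y1 + 2y3 >= 4
    y2 + 2y3 >= 1
    y1, y2, y3 >= 0

Solving the primal: x* = (12, 6.5).
  primal value c^T x* = 54.5.
Solving the dual: y* = (3, 0, 0.5).
  dual value b^T y* = 54.5.
Strong duality: c^T x* = b^T y*. Confirmed.

54.5


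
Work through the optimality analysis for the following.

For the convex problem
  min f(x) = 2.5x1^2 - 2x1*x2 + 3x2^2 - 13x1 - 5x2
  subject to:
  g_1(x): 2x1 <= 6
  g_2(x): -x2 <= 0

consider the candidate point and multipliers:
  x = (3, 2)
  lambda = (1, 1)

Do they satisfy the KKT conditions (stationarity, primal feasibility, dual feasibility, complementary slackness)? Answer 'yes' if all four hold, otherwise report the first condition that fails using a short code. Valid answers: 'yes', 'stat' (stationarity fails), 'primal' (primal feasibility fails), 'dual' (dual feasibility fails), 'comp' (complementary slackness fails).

Gradient of f: grad f(x) = Q x + c = (-2, 1)
Constraint values g_i(x) = a_i^T x - b_i:
  g_1((3, 2)) = 0
  g_2((3, 2)) = -2
Stationarity residual: grad f(x) + sum_i lambda_i a_i = (0, 0)
  -> stationarity OK
Primal feasibility (all g_i <= 0): OK
Dual feasibility (all lambda_i >= 0): OK
Complementary slackness (lambda_i * g_i(x) = 0 for all i): FAILS

Verdict: the first failing condition is complementary_slackness -> comp.

comp


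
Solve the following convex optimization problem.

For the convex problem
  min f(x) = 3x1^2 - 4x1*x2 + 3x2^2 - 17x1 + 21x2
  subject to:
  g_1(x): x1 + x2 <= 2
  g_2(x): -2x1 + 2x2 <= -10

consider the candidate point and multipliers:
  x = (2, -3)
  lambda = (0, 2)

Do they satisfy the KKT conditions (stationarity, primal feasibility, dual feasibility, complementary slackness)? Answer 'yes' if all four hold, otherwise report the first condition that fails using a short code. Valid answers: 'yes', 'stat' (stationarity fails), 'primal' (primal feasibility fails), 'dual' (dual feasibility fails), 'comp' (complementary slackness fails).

Gradient of f: grad f(x) = Q x + c = (7, -5)
Constraint values g_i(x) = a_i^T x - b_i:
  g_1((2, -3)) = -3
  g_2((2, -3)) = 0
Stationarity residual: grad f(x) + sum_i lambda_i a_i = (3, -1)
  -> stationarity FAILS
Primal feasibility (all g_i <= 0): OK
Dual feasibility (all lambda_i >= 0): OK
Complementary slackness (lambda_i * g_i(x) = 0 for all i): OK

Verdict: the first failing condition is stationarity -> stat.

stat


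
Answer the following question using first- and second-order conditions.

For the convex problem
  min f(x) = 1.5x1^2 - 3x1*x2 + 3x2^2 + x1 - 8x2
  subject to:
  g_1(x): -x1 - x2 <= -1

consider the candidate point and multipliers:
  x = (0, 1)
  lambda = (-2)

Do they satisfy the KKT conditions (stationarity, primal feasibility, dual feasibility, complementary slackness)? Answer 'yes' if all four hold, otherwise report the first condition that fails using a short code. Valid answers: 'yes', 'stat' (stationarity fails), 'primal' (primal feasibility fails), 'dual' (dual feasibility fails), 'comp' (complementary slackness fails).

Gradient of f: grad f(x) = Q x + c = (-2, -2)
Constraint values g_i(x) = a_i^T x - b_i:
  g_1((0, 1)) = 0
Stationarity residual: grad f(x) + sum_i lambda_i a_i = (0, 0)
  -> stationarity OK
Primal feasibility (all g_i <= 0): OK
Dual feasibility (all lambda_i >= 0): FAILS
Complementary slackness (lambda_i * g_i(x) = 0 for all i): OK

Verdict: the first failing condition is dual_feasibility -> dual.

dual


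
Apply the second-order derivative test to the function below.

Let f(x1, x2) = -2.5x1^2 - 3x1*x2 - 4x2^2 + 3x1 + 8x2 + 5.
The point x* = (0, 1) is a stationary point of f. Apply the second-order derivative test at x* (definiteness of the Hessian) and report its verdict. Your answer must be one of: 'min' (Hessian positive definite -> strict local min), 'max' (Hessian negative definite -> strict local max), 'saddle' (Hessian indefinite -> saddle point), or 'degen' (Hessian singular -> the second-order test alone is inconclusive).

Compute the Hessian H = grad^2 f:
  H = [[-5, -3], [-3, -8]]
Verify stationarity: grad f(x*) = H x* + g = (0, 0).
Eigenvalues of H: -9.8541, -3.1459.
Both eigenvalues < 0, so H is negative definite -> x* is a strict local max.

max


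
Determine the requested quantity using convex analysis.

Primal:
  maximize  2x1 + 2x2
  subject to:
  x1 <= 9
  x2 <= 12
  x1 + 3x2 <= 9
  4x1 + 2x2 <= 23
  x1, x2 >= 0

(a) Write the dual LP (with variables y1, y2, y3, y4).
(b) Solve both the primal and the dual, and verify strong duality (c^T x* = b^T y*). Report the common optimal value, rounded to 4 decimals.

The standard primal-dual pair for 'max c^T x s.t. A x <= b, x >= 0' is:
  Dual:  min b^T y  s.t.  A^T y >= c,  y >= 0.

So the dual LP is:
  minimize  9y1 + 12y2 + 9y3 + 23y4
  subject to:
    y1 + y3 + 4y4 >= 2
    y2 + 3y3 + 2y4 >= 2
    y1, y2, y3, y4 >= 0

Solving the primal: x* = (5.1, 1.3).
  primal value c^T x* = 12.8.
Solving the dual: y* = (0, 0, 0.4, 0.4).
  dual value b^T y* = 12.8.
Strong duality: c^T x* = b^T y*. Confirmed.

12.8


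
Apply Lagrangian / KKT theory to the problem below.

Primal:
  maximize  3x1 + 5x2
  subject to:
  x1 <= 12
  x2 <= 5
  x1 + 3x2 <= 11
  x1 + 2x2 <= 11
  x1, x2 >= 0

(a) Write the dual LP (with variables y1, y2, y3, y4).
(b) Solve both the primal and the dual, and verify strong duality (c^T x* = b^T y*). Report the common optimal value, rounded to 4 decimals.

The standard primal-dual pair for 'max c^T x s.t. A x <= b, x >= 0' is:
  Dual:  min b^T y  s.t.  A^T y >= c,  y >= 0.

So the dual LP is:
  minimize  12y1 + 5y2 + 11y3 + 11y4
  subject to:
    y1 + y3 + y4 >= 3
    y2 + 3y3 + 2y4 >= 5
    y1, y2, y3, y4 >= 0

Solving the primal: x* = (11, 0).
  primal value c^T x* = 33.
Solving the dual: y* = (0, 0, 0, 3).
  dual value b^T y* = 33.
Strong duality: c^T x* = b^T y*. Confirmed.

33


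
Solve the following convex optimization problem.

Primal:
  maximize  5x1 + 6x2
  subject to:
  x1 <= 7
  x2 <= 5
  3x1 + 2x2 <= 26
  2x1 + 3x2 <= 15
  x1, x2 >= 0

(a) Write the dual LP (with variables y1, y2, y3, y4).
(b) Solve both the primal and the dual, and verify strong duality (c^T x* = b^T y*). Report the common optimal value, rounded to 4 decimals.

The standard primal-dual pair for 'max c^T x s.t. A x <= b, x >= 0' is:
  Dual:  min b^T y  s.t.  A^T y >= c,  y >= 0.

So the dual LP is:
  minimize  7y1 + 5y2 + 26y3 + 15y4
  subject to:
    y1 + 3y3 + 2y4 >= 5
    y2 + 2y3 + 3y4 >= 6
    y1, y2, y3, y4 >= 0

Solving the primal: x* = (7, 0.3333).
  primal value c^T x* = 37.
Solving the dual: y* = (1, 0, 0, 2).
  dual value b^T y* = 37.
Strong duality: c^T x* = b^T y*. Confirmed.

37


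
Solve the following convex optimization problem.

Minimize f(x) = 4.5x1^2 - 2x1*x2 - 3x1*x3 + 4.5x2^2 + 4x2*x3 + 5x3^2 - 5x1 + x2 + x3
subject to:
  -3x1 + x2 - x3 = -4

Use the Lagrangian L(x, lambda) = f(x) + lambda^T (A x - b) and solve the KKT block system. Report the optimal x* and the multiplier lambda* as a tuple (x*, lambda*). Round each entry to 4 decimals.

Form the Lagrangian:
  L(x, lambda) = (1/2) x^T Q x + c^T x + lambda^T (A x - b)
Stationarity (grad_x L = 0): Q x + c + A^T lambda = 0.
Primal feasibility: A x = b.

This gives the KKT block system:
  [ Q   A^T ] [ x     ]   [-c ]
  [ A    0  ] [ lambda ] = [ b ]

Solving the linear system:
  x*      = (1.1095, -0.2168, 0.4547)
  lambda* = (1.3516)
  f(x*)   = 0.0484

x* = (1.1095, -0.2168, 0.4547), lambda* = (1.3516)


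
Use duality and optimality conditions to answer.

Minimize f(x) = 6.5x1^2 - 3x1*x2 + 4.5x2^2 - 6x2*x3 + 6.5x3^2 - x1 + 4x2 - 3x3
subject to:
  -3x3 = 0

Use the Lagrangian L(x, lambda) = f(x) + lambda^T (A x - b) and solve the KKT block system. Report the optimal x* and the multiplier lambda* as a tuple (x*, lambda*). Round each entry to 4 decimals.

Form the Lagrangian:
  L(x, lambda) = (1/2) x^T Q x + c^T x + lambda^T (A x - b)
Stationarity (grad_x L = 0): Q x + c + A^T lambda = 0.
Primal feasibility: A x = b.

This gives the KKT block system:
  [ Q   A^T ] [ x     ]   [-c ]
  [ A    0  ] [ lambda ] = [ b ]

Solving the linear system:
  x*      = (-0.0278, -0.4537, 0)
  lambda* = (-0.0926)
  f(x*)   = -0.8935

x* = (-0.0278, -0.4537, 0), lambda* = (-0.0926)


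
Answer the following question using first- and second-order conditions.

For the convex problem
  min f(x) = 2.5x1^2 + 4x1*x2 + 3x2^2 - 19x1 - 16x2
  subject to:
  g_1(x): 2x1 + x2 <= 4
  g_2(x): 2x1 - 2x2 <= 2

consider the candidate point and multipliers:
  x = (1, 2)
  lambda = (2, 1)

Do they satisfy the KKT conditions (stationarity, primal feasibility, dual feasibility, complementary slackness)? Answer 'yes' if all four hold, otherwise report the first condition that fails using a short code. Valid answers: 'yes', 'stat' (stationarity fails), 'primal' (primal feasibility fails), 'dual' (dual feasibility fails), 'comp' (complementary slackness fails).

Gradient of f: grad f(x) = Q x + c = (-6, 0)
Constraint values g_i(x) = a_i^T x - b_i:
  g_1((1, 2)) = 0
  g_2((1, 2)) = -4
Stationarity residual: grad f(x) + sum_i lambda_i a_i = (0, 0)
  -> stationarity OK
Primal feasibility (all g_i <= 0): OK
Dual feasibility (all lambda_i >= 0): OK
Complementary slackness (lambda_i * g_i(x) = 0 for all i): FAILS

Verdict: the first failing condition is complementary_slackness -> comp.

comp


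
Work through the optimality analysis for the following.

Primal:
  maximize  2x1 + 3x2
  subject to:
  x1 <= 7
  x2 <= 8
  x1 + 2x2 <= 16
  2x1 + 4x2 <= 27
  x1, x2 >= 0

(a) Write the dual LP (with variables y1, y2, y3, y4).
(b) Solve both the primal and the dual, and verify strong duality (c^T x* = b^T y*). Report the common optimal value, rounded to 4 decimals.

The standard primal-dual pair for 'max c^T x s.t. A x <= b, x >= 0' is:
  Dual:  min b^T y  s.t.  A^T y >= c,  y >= 0.

So the dual LP is:
  minimize  7y1 + 8y2 + 16y3 + 27y4
  subject to:
    y1 + y3 + 2y4 >= 2
    y2 + 2y3 + 4y4 >= 3
    y1, y2, y3, y4 >= 0

Solving the primal: x* = (7, 3.25).
  primal value c^T x* = 23.75.
Solving the dual: y* = (0.5, 0, 0, 0.75).
  dual value b^T y* = 23.75.
Strong duality: c^T x* = b^T y*. Confirmed.

23.75


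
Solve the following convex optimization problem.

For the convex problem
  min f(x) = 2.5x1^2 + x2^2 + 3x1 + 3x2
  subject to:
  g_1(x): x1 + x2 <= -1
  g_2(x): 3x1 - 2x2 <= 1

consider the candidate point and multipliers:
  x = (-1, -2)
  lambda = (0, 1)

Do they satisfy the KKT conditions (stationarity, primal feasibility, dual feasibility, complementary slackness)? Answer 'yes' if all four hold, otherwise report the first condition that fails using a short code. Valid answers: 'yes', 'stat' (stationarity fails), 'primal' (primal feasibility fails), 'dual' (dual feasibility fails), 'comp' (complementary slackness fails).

Gradient of f: grad f(x) = Q x + c = (-2, -1)
Constraint values g_i(x) = a_i^T x - b_i:
  g_1((-1, -2)) = -2
  g_2((-1, -2)) = 0
Stationarity residual: grad f(x) + sum_i lambda_i a_i = (1, -3)
  -> stationarity FAILS
Primal feasibility (all g_i <= 0): OK
Dual feasibility (all lambda_i >= 0): OK
Complementary slackness (lambda_i * g_i(x) = 0 for all i): OK

Verdict: the first failing condition is stationarity -> stat.

stat


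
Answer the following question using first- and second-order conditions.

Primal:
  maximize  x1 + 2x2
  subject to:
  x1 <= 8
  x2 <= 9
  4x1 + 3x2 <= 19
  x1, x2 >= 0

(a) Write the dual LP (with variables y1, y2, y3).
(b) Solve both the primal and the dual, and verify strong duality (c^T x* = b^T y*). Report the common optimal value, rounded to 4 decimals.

The standard primal-dual pair for 'max c^T x s.t. A x <= b, x >= 0' is:
  Dual:  min b^T y  s.t.  A^T y >= c,  y >= 0.

So the dual LP is:
  minimize  8y1 + 9y2 + 19y3
  subject to:
    y1 + 4y3 >= 1
    y2 + 3y3 >= 2
    y1, y2, y3 >= 0

Solving the primal: x* = (0, 6.3333).
  primal value c^T x* = 12.6667.
Solving the dual: y* = (0, 0, 0.6667).
  dual value b^T y* = 12.6667.
Strong duality: c^T x* = b^T y*. Confirmed.

12.6667


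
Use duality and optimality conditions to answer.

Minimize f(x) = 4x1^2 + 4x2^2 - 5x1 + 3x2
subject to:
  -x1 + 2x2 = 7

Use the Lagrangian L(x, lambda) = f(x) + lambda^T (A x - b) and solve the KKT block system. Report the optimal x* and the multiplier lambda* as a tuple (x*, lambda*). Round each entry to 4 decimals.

Form the Lagrangian:
  L(x, lambda) = (1/2) x^T Q x + c^T x + lambda^T (A x - b)
Stationarity (grad_x L = 0): Q x + c + A^T lambda = 0.
Primal feasibility: A x = b.

This gives the KKT block system:
  [ Q   A^T ] [ x     ]   [-c ]
  [ A    0  ] [ lambda ] = [ b ]

Solving the linear system:
  x*      = (-1.05, 2.975)
  lambda* = (-13.4)
  f(x*)   = 53.9875

x* = (-1.05, 2.975), lambda* = (-13.4)


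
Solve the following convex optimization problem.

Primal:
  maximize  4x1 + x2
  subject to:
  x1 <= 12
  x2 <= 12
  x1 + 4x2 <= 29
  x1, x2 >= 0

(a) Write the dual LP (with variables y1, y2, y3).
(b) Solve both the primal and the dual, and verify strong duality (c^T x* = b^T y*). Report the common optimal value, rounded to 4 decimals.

The standard primal-dual pair for 'max c^T x s.t. A x <= b, x >= 0' is:
  Dual:  min b^T y  s.t.  A^T y >= c,  y >= 0.

So the dual LP is:
  minimize  12y1 + 12y2 + 29y3
  subject to:
    y1 + y3 >= 4
    y2 + 4y3 >= 1
    y1, y2, y3 >= 0

Solving the primal: x* = (12, 4.25).
  primal value c^T x* = 52.25.
Solving the dual: y* = (3.75, 0, 0.25).
  dual value b^T y* = 52.25.
Strong duality: c^T x* = b^T y*. Confirmed.

52.25


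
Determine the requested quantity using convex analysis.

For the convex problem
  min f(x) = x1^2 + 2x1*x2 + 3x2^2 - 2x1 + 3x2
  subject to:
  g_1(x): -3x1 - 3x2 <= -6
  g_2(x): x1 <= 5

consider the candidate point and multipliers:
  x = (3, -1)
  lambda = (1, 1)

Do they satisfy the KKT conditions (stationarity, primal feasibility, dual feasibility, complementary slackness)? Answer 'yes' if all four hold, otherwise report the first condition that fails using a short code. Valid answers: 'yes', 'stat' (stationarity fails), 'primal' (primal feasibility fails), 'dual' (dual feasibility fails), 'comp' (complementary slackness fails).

Gradient of f: grad f(x) = Q x + c = (2, 3)
Constraint values g_i(x) = a_i^T x - b_i:
  g_1((3, -1)) = 0
  g_2((3, -1)) = -2
Stationarity residual: grad f(x) + sum_i lambda_i a_i = (0, 0)
  -> stationarity OK
Primal feasibility (all g_i <= 0): OK
Dual feasibility (all lambda_i >= 0): OK
Complementary slackness (lambda_i * g_i(x) = 0 for all i): FAILS

Verdict: the first failing condition is complementary_slackness -> comp.

comp


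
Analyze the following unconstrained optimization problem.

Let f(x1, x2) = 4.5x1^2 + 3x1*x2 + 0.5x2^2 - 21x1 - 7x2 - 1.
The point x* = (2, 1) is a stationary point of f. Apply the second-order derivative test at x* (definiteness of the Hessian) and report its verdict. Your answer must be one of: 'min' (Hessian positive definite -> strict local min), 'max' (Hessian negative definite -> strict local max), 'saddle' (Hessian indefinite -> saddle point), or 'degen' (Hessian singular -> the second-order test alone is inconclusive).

Compute the Hessian H = grad^2 f:
  H = [[9, 3], [3, 1]]
Verify stationarity: grad f(x*) = H x* + g = (0, 0).
Eigenvalues of H: 0, 10.
H has a zero eigenvalue (singular; positive semidefinite but not definite), so H is neither positive definite, negative definite, nor indefinite. The second-order test alone is inconclusive -> degen.
(Indeed, f is constant along the null direction of H through x*, so x* is not a strict local extremum.)

degen


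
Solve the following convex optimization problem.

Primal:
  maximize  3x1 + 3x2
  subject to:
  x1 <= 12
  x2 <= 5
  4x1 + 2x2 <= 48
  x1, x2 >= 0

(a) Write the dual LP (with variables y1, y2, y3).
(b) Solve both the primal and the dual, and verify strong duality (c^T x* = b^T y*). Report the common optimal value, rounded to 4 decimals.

The standard primal-dual pair for 'max c^T x s.t. A x <= b, x >= 0' is:
  Dual:  min b^T y  s.t.  A^T y >= c,  y >= 0.

So the dual LP is:
  minimize  12y1 + 5y2 + 48y3
  subject to:
    y1 + 4y3 >= 3
    y2 + 2y3 >= 3
    y1, y2, y3 >= 0

Solving the primal: x* = (9.5, 5).
  primal value c^T x* = 43.5.
Solving the dual: y* = (0, 1.5, 0.75).
  dual value b^T y* = 43.5.
Strong duality: c^T x* = b^T y*. Confirmed.

43.5


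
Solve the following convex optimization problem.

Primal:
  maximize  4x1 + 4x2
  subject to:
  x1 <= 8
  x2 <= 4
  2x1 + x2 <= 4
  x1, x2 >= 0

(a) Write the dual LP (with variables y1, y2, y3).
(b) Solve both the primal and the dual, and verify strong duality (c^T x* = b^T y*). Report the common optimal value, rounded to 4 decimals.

The standard primal-dual pair for 'max c^T x s.t. A x <= b, x >= 0' is:
  Dual:  min b^T y  s.t.  A^T y >= c,  y >= 0.

So the dual LP is:
  minimize  8y1 + 4y2 + 4y3
  subject to:
    y1 + 2y3 >= 4
    y2 + y3 >= 4
    y1, y2, y3 >= 0

Solving the primal: x* = (0, 4).
  primal value c^T x* = 16.
Solving the dual: y* = (0, 2, 2).
  dual value b^T y* = 16.
Strong duality: c^T x* = b^T y*. Confirmed.

16


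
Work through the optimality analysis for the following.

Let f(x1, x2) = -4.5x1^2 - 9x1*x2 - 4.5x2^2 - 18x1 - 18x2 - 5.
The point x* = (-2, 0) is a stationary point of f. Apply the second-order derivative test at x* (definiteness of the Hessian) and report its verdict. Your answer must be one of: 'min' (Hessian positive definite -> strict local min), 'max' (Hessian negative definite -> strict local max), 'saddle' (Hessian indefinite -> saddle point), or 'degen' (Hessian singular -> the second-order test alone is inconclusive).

Compute the Hessian H = grad^2 f:
  H = [[-9, -9], [-9, -9]]
Verify stationarity: grad f(x*) = H x* + g = (0, 0).
Eigenvalues of H: -18, 0.
H has a zero eigenvalue (singular; negative semidefinite but not definite), so H is neither positive definite, negative definite, nor indefinite. The second-order test alone is inconclusive -> degen.
(Indeed, f is constant along the null direction of H through x*, so x* is not a strict local extremum.)

degen


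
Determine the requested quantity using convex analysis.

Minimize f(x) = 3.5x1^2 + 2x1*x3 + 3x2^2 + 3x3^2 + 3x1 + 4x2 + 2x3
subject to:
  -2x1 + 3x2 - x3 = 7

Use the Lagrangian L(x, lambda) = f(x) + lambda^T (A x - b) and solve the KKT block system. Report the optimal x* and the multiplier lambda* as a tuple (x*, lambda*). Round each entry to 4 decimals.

Form the Lagrangian:
  L(x, lambda) = (1/2) x^T Q x + c^T x + lambda^T (A x - b)
Stationarity (grad_x L = 0): Q x + c + A^T lambda = 0.
Primal feasibility: A x = b.

This gives the KKT block system:
  [ Q   A^T ] [ x     ]   [-c ]
  [ A    0  ] [ lambda ] = [ b ]

Solving the linear system:
  x*      = (-1.375, 1.2458, -0.5125)
  lambda* = (-3.825)
  f(x*)   = 13.3042

x* = (-1.375, 1.2458, -0.5125), lambda* = (-3.825)


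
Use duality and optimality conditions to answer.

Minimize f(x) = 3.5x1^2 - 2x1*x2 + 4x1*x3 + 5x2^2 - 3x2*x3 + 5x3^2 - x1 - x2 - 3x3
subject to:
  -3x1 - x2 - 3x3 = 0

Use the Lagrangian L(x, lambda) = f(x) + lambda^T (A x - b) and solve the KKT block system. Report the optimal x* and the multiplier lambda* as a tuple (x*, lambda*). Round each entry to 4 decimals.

Form the Lagrangian:
  L(x, lambda) = (1/2) x^T Q x + c^T x + lambda^T (A x - b)
Stationarity (grad_x L = 0): Q x + c + A^T lambda = 0.
Primal feasibility: A x = b.

This gives the KKT block system:
  [ Q   A^T ] [ x     ]   [-c ]
  [ A    0  ] [ lambda ] = [ b ]

Solving the linear system:
  x*      = (-0.2406, 0.055, 0.2222)
  lambda* = (-0.6351)
  f(x*)   = -0.2406

x* = (-0.2406, 0.055, 0.2222), lambda* = (-0.6351)


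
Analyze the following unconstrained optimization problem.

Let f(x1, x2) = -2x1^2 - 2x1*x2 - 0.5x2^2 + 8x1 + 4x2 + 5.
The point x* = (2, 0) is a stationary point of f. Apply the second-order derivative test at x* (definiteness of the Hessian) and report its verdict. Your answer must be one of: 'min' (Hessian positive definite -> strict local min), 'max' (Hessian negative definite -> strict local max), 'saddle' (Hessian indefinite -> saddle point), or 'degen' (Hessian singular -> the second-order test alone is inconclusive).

Compute the Hessian H = grad^2 f:
  H = [[-4, -2], [-2, -1]]
Verify stationarity: grad f(x*) = H x* + g = (0, 0).
Eigenvalues of H: -5, 0.
H has a zero eigenvalue (singular; negative semidefinite but not definite), so H is neither positive definite, negative definite, nor indefinite. The second-order test alone is inconclusive -> degen.
(Indeed, f is constant along the null direction of H through x*, so x* is not a strict local extremum.)

degen


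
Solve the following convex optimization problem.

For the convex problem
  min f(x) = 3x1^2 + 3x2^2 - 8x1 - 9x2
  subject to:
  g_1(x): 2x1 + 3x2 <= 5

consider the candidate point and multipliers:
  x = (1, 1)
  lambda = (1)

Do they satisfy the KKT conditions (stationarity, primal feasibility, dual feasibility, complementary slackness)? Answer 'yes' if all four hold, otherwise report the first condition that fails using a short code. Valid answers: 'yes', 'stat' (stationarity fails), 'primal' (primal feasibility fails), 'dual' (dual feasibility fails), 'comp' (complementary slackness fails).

Gradient of f: grad f(x) = Q x + c = (-2, -3)
Constraint values g_i(x) = a_i^T x - b_i:
  g_1((1, 1)) = 0
Stationarity residual: grad f(x) + sum_i lambda_i a_i = (0, 0)
  -> stationarity OK
Primal feasibility (all g_i <= 0): OK
Dual feasibility (all lambda_i >= 0): OK
Complementary slackness (lambda_i * g_i(x) = 0 for all i): OK

Verdict: yes, KKT holds.

yes


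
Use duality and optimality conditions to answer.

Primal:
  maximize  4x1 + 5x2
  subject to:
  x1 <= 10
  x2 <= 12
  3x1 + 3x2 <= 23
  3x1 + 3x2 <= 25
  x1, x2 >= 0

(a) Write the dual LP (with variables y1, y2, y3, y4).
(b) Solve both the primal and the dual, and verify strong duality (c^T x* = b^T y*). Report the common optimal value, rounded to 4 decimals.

The standard primal-dual pair for 'max c^T x s.t. A x <= b, x >= 0' is:
  Dual:  min b^T y  s.t.  A^T y >= c,  y >= 0.

So the dual LP is:
  minimize  10y1 + 12y2 + 23y3 + 25y4
  subject to:
    y1 + 3y3 + 3y4 >= 4
    y2 + 3y3 + 3y4 >= 5
    y1, y2, y3, y4 >= 0

Solving the primal: x* = (0, 7.6667).
  primal value c^T x* = 38.3333.
Solving the dual: y* = (0, 0, 1.6667, 0).
  dual value b^T y* = 38.3333.
Strong duality: c^T x* = b^T y*. Confirmed.

38.3333


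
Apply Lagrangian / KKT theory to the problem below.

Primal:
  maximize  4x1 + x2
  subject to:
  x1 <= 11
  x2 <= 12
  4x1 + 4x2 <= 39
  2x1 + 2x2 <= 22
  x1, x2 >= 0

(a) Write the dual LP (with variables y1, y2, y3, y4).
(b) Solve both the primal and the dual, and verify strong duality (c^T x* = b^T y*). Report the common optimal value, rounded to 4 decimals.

The standard primal-dual pair for 'max c^T x s.t. A x <= b, x >= 0' is:
  Dual:  min b^T y  s.t.  A^T y >= c,  y >= 0.

So the dual LP is:
  minimize  11y1 + 12y2 + 39y3 + 22y4
  subject to:
    y1 + 4y3 + 2y4 >= 4
    y2 + 4y3 + 2y4 >= 1
    y1, y2, y3, y4 >= 0

Solving the primal: x* = (9.75, 0).
  primal value c^T x* = 39.
Solving the dual: y* = (0, 0, 1, 0).
  dual value b^T y* = 39.
Strong duality: c^T x* = b^T y*. Confirmed.

39


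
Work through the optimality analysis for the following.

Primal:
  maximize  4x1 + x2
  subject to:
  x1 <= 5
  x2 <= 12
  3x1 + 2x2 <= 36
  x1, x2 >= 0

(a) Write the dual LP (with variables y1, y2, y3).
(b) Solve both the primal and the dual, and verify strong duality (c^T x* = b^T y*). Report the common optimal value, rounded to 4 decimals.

The standard primal-dual pair for 'max c^T x s.t. A x <= b, x >= 0' is:
  Dual:  min b^T y  s.t.  A^T y >= c,  y >= 0.

So the dual LP is:
  minimize  5y1 + 12y2 + 36y3
  subject to:
    y1 + 3y3 >= 4
    y2 + 2y3 >= 1
    y1, y2, y3 >= 0

Solving the primal: x* = (5, 10.5).
  primal value c^T x* = 30.5.
Solving the dual: y* = (2.5, 0, 0.5).
  dual value b^T y* = 30.5.
Strong duality: c^T x* = b^T y*. Confirmed.

30.5


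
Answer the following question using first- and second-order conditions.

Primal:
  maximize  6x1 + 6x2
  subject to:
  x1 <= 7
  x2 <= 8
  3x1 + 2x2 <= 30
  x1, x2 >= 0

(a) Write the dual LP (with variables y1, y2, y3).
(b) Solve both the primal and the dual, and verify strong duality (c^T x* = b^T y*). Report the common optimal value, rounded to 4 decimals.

The standard primal-dual pair for 'max c^T x s.t. A x <= b, x >= 0' is:
  Dual:  min b^T y  s.t.  A^T y >= c,  y >= 0.

So the dual LP is:
  minimize  7y1 + 8y2 + 30y3
  subject to:
    y1 + 3y3 >= 6
    y2 + 2y3 >= 6
    y1, y2, y3 >= 0

Solving the primal: x* = (4.6667, 8).
  primal value c^T x* = 76.
Solving the dual: y* = (0, 2, 2).
  dual value b^T y* = 76.
Strong duality: c^T x* = b^T y*. Confirmed.

76


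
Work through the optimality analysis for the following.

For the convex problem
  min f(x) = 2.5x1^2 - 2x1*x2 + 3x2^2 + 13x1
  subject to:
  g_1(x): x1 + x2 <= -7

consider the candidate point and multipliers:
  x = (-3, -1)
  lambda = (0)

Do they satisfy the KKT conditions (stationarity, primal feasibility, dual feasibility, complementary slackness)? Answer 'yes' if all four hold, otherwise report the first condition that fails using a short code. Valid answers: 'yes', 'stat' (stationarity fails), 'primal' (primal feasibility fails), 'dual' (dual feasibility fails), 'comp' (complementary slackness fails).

Gradient of f: grad f(x) = Q x + c = (0, 0)
Constraint values g_i(x) = a_i^T x - b_i:
  g_1((-3, -1)) = 3
Stationarity residual: grad f(x) + sum_i lambda_i a_i = (0, 0)
  -> stationarity OK
Primal feasibility (all g_i <= 0): FAILS
Dual feasibility (all lambda_i >= 0): OK
Complementary slackness (lambda_i * g_i(x) = 0 for all i): OK

Verdict: the first failing condition is primal_feasibility -> primal.

primal


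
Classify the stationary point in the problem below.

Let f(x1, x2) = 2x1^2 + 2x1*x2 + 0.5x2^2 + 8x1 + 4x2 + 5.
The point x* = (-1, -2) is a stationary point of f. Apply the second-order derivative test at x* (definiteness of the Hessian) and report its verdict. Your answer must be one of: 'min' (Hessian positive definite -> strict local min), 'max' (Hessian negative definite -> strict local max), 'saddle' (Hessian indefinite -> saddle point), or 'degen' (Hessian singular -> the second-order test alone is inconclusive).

Compute the Hessian H = grad^2 f:
  H = [[4, 2], [2, 1]]
Verify stationarity: grad f(x*) = H x* + g = (0, 0).
Eigenvalues of H: 0, 5.
H has a zero eigenvalue (singular; positive semidefinite but not definite), so H is neither positive definite, negative definite, nor indefinite. The second-order test alone is inconclusive -> degen.
(Indeed, f is constant along the null direction of H through x*, so x* is not a strict local extremum.)

degen


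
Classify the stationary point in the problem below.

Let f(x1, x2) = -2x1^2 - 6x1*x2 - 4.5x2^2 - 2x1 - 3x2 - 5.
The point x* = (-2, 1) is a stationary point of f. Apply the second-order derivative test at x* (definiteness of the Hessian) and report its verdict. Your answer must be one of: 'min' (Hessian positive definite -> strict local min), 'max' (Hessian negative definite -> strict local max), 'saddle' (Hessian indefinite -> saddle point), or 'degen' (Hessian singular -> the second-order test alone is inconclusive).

Compute the Hessian H = grad^2 f:
  H = [[-4, -6], [-6, -9]]
Verify stationarity: grad f(x*) = H x* + g = (0, 0).
Eigenvalues of H: -13, 0.
H has a zero eigenvalue (singular; negative semidefinite but not definite), so H is neither positive definite, negative definite, nor indefinite. The second-order test alone is inconclusive -> degen.
(Indeed, f is constant along the null direction of H through x*, so x* is not a strict local extremum.)

degen


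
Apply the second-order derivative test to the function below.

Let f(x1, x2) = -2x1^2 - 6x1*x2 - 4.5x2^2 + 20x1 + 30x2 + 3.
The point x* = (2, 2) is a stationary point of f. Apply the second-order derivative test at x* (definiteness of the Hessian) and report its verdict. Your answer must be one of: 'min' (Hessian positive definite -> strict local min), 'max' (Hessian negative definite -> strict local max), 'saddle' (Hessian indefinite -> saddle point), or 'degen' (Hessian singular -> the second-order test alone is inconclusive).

Compute the Hessian H = grad^2 f:
  H = [[-4, -6], [-6, -9]]
Verify stationarity: grad f(x*) = H x* + g = (0, 0).
Eigenvalues of H: -13, 0.
H has a zero eigenvalue (singular; negative semidefinite but not definite), so H is neither positive definite, negative definite, nor indefinite. The second-order test alone is inconclusive -> degen.
(Indeed, f is constant along the null direction of H through x*, so x* is not a strict local extremum.)

degen


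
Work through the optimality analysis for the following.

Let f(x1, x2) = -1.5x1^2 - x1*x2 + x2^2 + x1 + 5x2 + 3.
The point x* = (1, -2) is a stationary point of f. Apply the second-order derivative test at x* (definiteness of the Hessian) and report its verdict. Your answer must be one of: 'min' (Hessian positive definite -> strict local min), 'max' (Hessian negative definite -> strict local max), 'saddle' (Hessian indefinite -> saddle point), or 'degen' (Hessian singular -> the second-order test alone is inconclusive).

Compute the Hessian H = grad^2 f:
  H = [[-3, -1], [-1, 2]]
Verify stationarity: grad f(x*) = H x* + g = (0, 0).
Eigenvalues of H: -3.1926, 2.1926.
Eigenvalues have mixed signs, so H is indefinite -> x* is a saddle point.

saddle


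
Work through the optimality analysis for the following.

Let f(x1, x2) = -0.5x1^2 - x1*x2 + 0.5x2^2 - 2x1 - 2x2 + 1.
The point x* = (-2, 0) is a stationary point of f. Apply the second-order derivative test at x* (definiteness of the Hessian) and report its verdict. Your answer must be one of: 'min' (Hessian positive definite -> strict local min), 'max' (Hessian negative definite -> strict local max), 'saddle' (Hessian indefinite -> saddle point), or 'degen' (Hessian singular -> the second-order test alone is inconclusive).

Compute the Hessian H = grad^2 f:
  H = [[-1, -1], [-1, 1]]
Verify stationarity: grad f(x*) = H x* + g = (0, 0).
Eigenvalues of H: -1.4142, 1.4142.
Eigenvalues have mixed signs, so H is indefinite -> x* is a saddle point.

saddle
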